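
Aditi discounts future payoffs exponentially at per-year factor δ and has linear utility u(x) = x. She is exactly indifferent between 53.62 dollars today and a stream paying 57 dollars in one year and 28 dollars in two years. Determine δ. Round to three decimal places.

Equating present values: 53.62 = 57δ + 28δ².
That is, 28δ² + 57δ − 53.62 = 0, a quadratic in δ.
δ = (−57 + √(57² + 4·28·53.62)) / (2·28) = (−57 + √9254.44) / 56 ≈ 0.700.

δ ≈ 0.700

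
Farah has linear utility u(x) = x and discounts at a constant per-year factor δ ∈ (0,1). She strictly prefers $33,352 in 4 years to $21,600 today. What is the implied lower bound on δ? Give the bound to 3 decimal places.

Under u(x) = x this choice says 21600 < δ^4·33352.
So δ^4 > 21600/33352 = 0.64764; taking the 4th root of both positive sides preserves the inequality.
δ > 0.64764^(1/4) = 0.897.

δ > 0.897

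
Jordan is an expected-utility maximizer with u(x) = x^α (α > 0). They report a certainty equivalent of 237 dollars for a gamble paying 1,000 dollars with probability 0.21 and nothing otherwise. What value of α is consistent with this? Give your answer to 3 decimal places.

α ≈ 1.084

EU(lottery) = 0.21·1000^α + 0.79·0 = 0.21·1000^α.
Indifference: 237^α = 0.21·1000^α, so (237/1000)^α = 0.21.
α = ln(0.21) / ln(237/1000) = -1.560648/-1.439695 ≈ 1.084.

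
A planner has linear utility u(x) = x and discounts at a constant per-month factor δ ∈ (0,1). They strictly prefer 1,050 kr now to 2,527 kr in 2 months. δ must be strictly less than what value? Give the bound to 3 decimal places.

δ < 0.645

Under u(x) = x this choice says 1050 > δ^2·2527.
Dividing by 2527: δ^2 < 0.41551. Both sides are positive, so the square root keeps the direction.
δ < 0.41551^(1/2) = 0.645.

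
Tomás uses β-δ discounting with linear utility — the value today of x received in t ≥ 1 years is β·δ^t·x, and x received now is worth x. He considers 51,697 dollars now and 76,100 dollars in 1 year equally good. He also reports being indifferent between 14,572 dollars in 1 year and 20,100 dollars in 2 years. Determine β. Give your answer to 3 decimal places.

β ≈ 0.937

From the later pair, β·δ^1·14572 = β·δ^2·20100; dividing through, δ = 14572/20100 = 0.72498.
The first indifference: 51697 = β·δ·76100, so β = 51697/(δ·76100) = 51697/(0.72498·76100) ≈ 0.937.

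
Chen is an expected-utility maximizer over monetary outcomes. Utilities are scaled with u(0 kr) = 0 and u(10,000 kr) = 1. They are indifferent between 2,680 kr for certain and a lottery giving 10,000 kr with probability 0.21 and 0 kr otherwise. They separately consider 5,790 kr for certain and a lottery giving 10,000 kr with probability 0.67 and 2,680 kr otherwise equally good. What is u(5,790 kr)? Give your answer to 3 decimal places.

0.739

First, u(2,680 kr) = 0.21·u(10,000 kr) + 0.79·u(0 kr) = 0.21.
The second indifference gives u(5,790 kr) = 0.67·u(10,000 kr) + 0.33·u(2,680 kr) = 0.67·1.00 + 0.33·0.21 = 0.7393.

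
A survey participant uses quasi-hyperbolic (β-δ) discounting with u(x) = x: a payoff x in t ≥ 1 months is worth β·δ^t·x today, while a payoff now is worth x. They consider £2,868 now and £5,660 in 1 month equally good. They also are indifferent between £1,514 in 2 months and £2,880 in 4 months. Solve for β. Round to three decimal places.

β ≈ 0.699

Both payoffs in the second observation are in the future, so β drops out: δ^2·1514 = δ^4·2880 ⇒ δ^2 = 1514/2880 = 0.52569, so δ = 0.72505.
The first indifference: 2868 = β·δ·5660, so β = 2868/(δ·5660) = 2868/(0.72505·5660) ≈ 0.699.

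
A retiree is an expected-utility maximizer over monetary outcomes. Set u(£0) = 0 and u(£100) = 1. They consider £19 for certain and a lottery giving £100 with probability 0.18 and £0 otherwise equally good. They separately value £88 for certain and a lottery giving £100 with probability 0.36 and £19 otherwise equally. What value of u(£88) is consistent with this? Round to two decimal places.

0.48

First, u(£19) = 0.18·u(£100) + 0.82·u(£0) = 0.18.
Then u(£88) = 0.36·u(£100) + 0.64·u(£19) = 0.36·1.00 + 0.64·0.18 = 0.4752.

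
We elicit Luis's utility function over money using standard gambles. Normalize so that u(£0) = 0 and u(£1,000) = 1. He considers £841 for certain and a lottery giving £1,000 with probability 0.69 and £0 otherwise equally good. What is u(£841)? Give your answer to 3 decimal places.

The indifference gives u(£841) = 0.69·u(£1,000) + 0.31·u(£0) = 0.69·1 + 0.31·0 = 0.69.

0.690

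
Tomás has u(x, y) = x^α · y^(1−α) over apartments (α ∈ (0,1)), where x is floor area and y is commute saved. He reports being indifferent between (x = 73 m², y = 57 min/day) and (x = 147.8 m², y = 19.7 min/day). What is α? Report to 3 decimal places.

Set the two utilities equal: 73^α·57^(1−α) = 147.8^α·19.7^(1−α).
Rearrange to (73/147.8)^α = (19.7/57)^(1−α) and take logs: α·-0.705401 = (1−α)·-1.062433.
So α/(1−α) = (-1.062433)/(-0.705401) = 1.506140, and α = 1.506140/2.506140 ≈ 0.601.

α ≈ 0.601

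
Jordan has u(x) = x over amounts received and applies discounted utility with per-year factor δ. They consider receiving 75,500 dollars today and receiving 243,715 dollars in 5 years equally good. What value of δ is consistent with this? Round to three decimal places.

δ ≈ 0.791

The payoff in 5 years is discounted by δ^5, so u(75500) = δ^5·u(243715) and δ^5 = u(75500)/u(243715).
With u(x) = x: δ^5 = 75500/243715 = 0.30979.
Hence δ = (0.30979)^(1/5) = 0.79107.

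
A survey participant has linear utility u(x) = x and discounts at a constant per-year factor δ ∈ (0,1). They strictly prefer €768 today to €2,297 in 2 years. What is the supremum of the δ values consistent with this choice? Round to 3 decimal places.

δ < 0.578

Comparing present values: 768 > δ^2·2297.
Hence δ^2 < 768/2297 = 0.33435, and x ↦ x^(1/2) is increasing on (0,∞).
δ < 0.33435^(1/2) = 0.578.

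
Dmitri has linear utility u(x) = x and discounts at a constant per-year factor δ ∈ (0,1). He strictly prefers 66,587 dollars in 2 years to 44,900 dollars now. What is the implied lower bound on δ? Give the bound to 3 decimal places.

Comparing present values: 44900 < δ^2·66587.
So δ^2 > 44900/66587 = 0.67431; taking the square root of both positive sides preserves the inequality.
δ > 0.67431^(1/2) = 0.821.

δ > 0.821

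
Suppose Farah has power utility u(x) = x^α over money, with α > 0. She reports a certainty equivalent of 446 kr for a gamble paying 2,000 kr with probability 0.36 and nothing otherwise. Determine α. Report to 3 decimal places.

α ≈ 0.681

The lottery's expected utility is 0.36·u(2000) + 0.64·u(0) = 0.36·2000^α (since u(0) = 0 for α > 0).
Equating: 446^α = 0.36·2000^α, i.e. 0.2230^α = 0.36.
Take logs: α = ln 0.36 / ln(446/2000) ≈ 0.68084.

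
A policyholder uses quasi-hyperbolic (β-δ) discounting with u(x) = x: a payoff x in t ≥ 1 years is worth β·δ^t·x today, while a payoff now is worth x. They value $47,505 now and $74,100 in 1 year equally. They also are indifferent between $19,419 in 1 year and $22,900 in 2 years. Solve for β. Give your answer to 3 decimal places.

From the later pair, β·δ^1·19419 = β·δ^2·22900; dividing through, δ = 19419/22900 = 0.84799.
Now use the now-vs-future pair: 47505 = β·δ·74100 gives β = 47505/(0.84799·74100) ≈ 0.756.

β ≈ 0.756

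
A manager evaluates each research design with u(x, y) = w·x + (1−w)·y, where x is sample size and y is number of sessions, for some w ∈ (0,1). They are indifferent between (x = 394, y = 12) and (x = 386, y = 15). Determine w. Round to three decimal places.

w = 0.273

Equating utilities: w·394 + (1−w)·12 = w·386 + (1−w)·15.
w·(394−386) = (1−w)·(15−12), i.e. w·8 = (1−w)·3.
The marginal rate of substitution is 3/8, so w = 3/(8+3) = 0.273.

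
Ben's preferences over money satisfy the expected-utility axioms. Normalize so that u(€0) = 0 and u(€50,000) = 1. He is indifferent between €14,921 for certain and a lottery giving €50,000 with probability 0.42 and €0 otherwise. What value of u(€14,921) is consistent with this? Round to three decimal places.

By the standard-gamble method, u(€14,921) is just the indifference probability on the best outcome: 0.42.

0.420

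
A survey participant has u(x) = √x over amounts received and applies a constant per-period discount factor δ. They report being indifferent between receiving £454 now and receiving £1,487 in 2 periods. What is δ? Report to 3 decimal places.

Indifference means u(454) = δ^2 · u(1487), so δ^2 = u(454)/u(1487).
With u(x) = √x: δ^2 = √454/√1487 = √(454/1487) = 0.55255.
Hence δ = (0.55255)^(1/2) = 0.74334.

δ ≈ 0.743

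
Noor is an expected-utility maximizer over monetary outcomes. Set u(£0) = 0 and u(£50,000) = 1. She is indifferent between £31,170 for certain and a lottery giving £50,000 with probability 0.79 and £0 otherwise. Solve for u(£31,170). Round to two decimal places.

By the standard-gamble method, u(£31,170) is just the indifference probability on the best outcome: 0.79.

0.79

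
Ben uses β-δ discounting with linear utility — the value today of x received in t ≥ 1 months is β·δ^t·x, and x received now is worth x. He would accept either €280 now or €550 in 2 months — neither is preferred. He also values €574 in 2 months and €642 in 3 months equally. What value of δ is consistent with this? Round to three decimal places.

From the later pair, β·δ^2·574 = β·δ^3·642; dividing through, δ = 574/642 = 0.89408.

δ ≈ 0.894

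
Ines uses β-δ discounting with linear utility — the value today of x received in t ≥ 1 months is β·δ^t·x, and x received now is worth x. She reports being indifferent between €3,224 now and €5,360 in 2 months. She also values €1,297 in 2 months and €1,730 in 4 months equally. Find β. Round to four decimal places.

Both payoffs in the second observation are in the future, so β drops out: δ^2·1297 = δ^4·1730 ⇒ δ^2 = 1297/1730 = 0.74971, so δ = 0.86586.
Now use the now-vs-future pair: 3224 = β·δ^2·5360 gives β = 3224/(0.74971·5360) ≈ 0.8023.

β ≈ 0.8023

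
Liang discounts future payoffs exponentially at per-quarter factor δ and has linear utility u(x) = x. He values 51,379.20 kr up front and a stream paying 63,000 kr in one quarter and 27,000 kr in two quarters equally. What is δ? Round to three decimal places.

δ ≈ 0.640

Present value of the stream is 63000·δ + 27000·δ². Indifference gives 63000δ + 27000δ² = 51379.20.
That is, 27000δ² + 63000δ − 51379.20 = 0, a quadratic in δ.
δ = (−63000 + √(63000² + 4·27000·51379.20)) / (2·27000) = (−63000 + √9517953600.00) / 54000 ≈ 0.640.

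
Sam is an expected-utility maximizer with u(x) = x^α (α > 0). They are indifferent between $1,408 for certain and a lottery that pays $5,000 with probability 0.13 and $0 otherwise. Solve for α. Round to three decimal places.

The lottery's expected utility is 0.13·u(5000) + 0.87·u(0) = 0.13·5000^α (since u(0) = 0 for α > 0).
Setting u(1408) equal to that: 1408^α = 0.13·5000^α ⇒ (1408/5000)^α = 0.13.
Take logs: α = ln 0.13 / ln(1408/5000) ≈ 1.60994.

α ≈ 1.610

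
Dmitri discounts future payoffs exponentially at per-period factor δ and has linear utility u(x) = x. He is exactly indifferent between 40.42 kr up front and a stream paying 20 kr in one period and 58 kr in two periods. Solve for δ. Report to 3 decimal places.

δ ≈ 0.680

The stream is worth 20δ + 58δ² today, so 20δ + 58δ² = 40.42.
So 58δ² + 20δ − 40.42 = 0.
The positive root is δ = [−20 + √(20² + 4·58·40.42)] / (2·58) = (−20 + 98.881)/116 ≈ 0.680.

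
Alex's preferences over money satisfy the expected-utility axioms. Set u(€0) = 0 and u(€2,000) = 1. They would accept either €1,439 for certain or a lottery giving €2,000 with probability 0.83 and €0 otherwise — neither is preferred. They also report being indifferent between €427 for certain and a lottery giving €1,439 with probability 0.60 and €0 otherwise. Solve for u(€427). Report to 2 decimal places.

0.50

First, u(€1,439) = 0.83·u(€2,000) + 0.17·u(€0) = 0.83.
The second indifference gives u(€427) = 0.60·u(€1,439) + 0.40·u(€0) = 0.60·0.83 + 0.40·0.00 = 0.4980.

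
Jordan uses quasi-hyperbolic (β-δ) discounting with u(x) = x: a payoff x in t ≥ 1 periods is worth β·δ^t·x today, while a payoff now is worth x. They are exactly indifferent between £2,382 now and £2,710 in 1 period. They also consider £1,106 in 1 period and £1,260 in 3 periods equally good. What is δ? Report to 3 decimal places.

Both payoffs in the second observation are in the future, so β drops out: δ^1·1106 = δ^3·1260 ⇒ δ^2 = 1106/1260 = 0.87778, so δ = 0.93690.

δ ≈ 0.937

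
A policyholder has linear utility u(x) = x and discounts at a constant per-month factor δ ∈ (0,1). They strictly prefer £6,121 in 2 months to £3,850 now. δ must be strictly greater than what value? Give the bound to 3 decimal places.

The preference means 3850 < δ^2·6121.
Hence δ^2 > 3850/6121 = 0.62898, and x ↦ x^(1/2) is increasing on (0,∞).
δ > 0.62898^(1/2) = 0.793.

δ > 0.793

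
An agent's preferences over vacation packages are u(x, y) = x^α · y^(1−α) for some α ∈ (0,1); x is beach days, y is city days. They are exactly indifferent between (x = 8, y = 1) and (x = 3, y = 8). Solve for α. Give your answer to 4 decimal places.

α ≈ 0.6795

Indifference: 8^α · 1^(1−α) = 3^α · 8^(1−α).
Taking logs: α·ln 8 + (1−α)·ln 1 = α·ln 3 + (1−α)·ln 8, i.e. α·0.9808293 = (1−α)·2.0794415.
So α/(1−α) = (2.0794415)/(0.9808293) = 2.1200850, and α = 2.1200850/3.1200850 ≈ 0.6795.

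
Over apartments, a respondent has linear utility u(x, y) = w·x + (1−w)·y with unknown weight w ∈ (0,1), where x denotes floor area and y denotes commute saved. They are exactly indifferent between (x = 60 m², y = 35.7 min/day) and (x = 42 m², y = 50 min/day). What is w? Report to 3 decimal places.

Indifference: w·60 + (1−w)·35.7 = w·42 + (1−w)·50.
Rearranging, 18·w − 14.3·(1−w) = 0.
Hence w = 14.3/(18+14.3) = 14.3/32.3 = 0.443.

w = 0.443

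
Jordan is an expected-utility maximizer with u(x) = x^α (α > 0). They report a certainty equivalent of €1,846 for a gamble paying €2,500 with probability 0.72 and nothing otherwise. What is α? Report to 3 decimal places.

Since u(0) = 0, the lottery's EU is 0.72·2500^α.
Equating: 1846^α = 0.72·2500^α, i.e. 0.7384^α = 0.72.
α = ln(0.72) / ln(1846/2500) = -0.328504/-0.303270 ≈ 1.083.

α ≈ 1.083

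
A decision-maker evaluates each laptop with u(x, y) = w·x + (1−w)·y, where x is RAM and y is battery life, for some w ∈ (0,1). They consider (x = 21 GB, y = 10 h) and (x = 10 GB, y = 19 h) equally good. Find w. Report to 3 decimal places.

w = 0.450

Indifference: w·21 + (1−w)·10 = w·10 + (1−w)·19.
Collecting terms: w·11 = (1−w)·9.
Hence w = 9/(11+9) = 9/20 = 0.450.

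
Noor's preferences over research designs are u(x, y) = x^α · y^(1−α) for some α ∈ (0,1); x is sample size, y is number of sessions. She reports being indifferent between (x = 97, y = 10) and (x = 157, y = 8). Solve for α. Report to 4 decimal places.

α ≈ 0.3167

Set the two utilities equal: 97^α·10^(1−α) = 157^α·8^(1−α).
(97/157)^α = (8/10)^(1−α); take logs: α·ln(97/157) = (1−α)·ln(8/10), i.e. α·-0.4815348 = (1−α)·-0.2231436.
Thus α·(-0.7046784) = -0.2231436, so α = -0.2231436/-0.7046784 ≈ 0.3167.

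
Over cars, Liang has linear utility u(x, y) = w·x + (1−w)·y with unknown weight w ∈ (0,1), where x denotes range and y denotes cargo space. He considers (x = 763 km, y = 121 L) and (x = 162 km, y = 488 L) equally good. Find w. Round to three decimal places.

Equating utilities: w·763 + (1−w)·121 = w·162 + (1−w)·488.
w·(763−162) = (1−w)·(488−121), i.e. w·601 = (1−w)·367.
Hence w = 367/(601+367) = 367/968 = 0.379.

w = 0.379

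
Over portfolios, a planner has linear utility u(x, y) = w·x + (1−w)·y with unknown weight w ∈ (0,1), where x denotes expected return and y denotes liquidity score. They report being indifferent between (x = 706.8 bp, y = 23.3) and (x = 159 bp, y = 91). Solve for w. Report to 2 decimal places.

w = 0.11

u(706.8,23.3) = u(159,91) means w·706.8 + (1−w)·23.3 = w·159 + (1−w)·91.
Collecting terms: w·547.8 = (1−w)·67.7.
Hence w = 67.7/(547.8+67.7) = 67.7/615.5 = 0.11.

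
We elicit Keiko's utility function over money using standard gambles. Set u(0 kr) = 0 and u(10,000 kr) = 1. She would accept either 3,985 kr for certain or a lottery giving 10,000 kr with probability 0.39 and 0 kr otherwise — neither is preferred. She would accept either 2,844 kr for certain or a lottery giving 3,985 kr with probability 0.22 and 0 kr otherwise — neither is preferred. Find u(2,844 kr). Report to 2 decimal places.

0.09

From the first indifference, u(3,985 kr) = 0.39·u(10,000 kr) + 0.61·u(0 kr) = 0.39·1 + 0.61·0 = 0.39.
The second indifference gives u(2,844 kr) = 0.22·u(3,985 kr) + 0.78·u(0 kr) = 0.22·0.39 + 0.78·0.00 = 0.0858.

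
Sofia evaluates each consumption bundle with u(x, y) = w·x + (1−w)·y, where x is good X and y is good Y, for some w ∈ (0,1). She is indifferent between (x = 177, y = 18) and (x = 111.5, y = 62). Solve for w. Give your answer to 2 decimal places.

w = 0.40

Equating utilities: w·177 + (1−w)·18 = w·111.5 + (1−w)·62.
Rearranging, 65.5·w − 44·(1−w) = 0.
Hence w = 44/(65.5+44) = 44/109.5 = 0.40.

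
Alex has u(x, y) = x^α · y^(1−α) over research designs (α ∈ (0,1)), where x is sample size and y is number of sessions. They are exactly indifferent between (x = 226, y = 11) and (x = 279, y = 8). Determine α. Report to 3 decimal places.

The Cobb–Douglas utilities coincide, so 226^α·11^(1−α) = 279^α·8^(1−α).
(226/279)^α = (8/11)^(1−α); take logs: α·ln(226/279) = (1−α)·ln(8/11), i.e. α·-0.210677 = (1−α)·-0.318454.
So α/(1−α) = (-0.318454)/(-0.210677) = 1.511575, and α = 1.511575/2.511575 ≈ 0.602.

α ≈ 0.602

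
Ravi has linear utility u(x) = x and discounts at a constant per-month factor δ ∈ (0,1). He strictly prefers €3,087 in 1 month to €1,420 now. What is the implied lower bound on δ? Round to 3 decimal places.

δ > 0.460

Comparing present values: 1420 < δ·3087.
Dividing through by 3087 gives δ > 0.45999.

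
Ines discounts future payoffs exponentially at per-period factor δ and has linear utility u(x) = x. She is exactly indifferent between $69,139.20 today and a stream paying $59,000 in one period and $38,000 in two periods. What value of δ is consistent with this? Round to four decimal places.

δ ≈ 0.7800

The stream is worth 59000δ + 38000δ² today, so 59000δ + 38000δ² = 69139.20.
Rearranged: 38000δ² + 59000δ − 69139.20 = 0.
δ = (−59000 + √(59000² + 4·38000·69139.20)) / (2·38000) = (−59000 + √13990158400.00) / 76000 ≈ 0.7800.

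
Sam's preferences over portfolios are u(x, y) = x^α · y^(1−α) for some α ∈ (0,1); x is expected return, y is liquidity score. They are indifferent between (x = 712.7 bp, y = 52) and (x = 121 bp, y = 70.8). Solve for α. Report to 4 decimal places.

The Cobb–Douglas utilities coincide, so 712.7^α·52^(1−α) = 121^α·70.8^(1−α).
(712.7/121)^α = (70.8/52)^(1−α); take logs: α·ln(712.7/121) = (1−α)·ln(70.8/52), i.e. α·1.7732700 = (1−α)·0.3086153.
Thus α·(2.0818853) = 0.3086153, so α = 0.3086153/2.0818853 ≈ 0.1482.

α ≈ 0.1482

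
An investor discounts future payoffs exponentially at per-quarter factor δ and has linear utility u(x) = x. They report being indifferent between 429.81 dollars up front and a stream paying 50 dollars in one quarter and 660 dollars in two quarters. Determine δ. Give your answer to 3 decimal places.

δ ≈ 0.770

Equating present values: 429.81 = 50δ + 660δ².
That is, 660δ² + 50δ − 429.81 = 0, a quadratic in δ.
The positive root is δ = [−50 + √(50² + 4·660·429.81)] / (2·660) = (−50 + 1066.395)/1320 ≈ 0.770.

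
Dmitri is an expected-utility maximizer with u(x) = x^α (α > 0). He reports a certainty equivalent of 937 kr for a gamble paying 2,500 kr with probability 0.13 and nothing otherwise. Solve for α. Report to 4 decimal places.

Since u(0) = 0, the lottery's EU is 0.13·2500^α.
Indifference: 937^α = 0.13·2500^α, so (937/2500)^α = 0.13.
α = ln(0.13) / ln(937/2500) = -2.0402208/-0.9813627 ≈ 2.0790.

α ≈ 2.0790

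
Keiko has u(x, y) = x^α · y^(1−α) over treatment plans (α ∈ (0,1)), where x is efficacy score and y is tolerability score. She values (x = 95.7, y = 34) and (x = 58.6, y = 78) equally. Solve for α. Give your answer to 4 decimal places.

Indifference: 95.7^α · 34^(1−α) = 58.6^α · 78^(1−α).
Rearrange to (95.7/58.6)^α = (78/34)^(1−α) and take logs: α·0.4904836 = (1−α)·0.8303483.
With A = 0.4904836 and B = 0.8303483: α·A = (1−α)·B, so α = B/(A+B) = 0.8303483/1.3208319 ≈ 0.6287.

α ≈ 0.6287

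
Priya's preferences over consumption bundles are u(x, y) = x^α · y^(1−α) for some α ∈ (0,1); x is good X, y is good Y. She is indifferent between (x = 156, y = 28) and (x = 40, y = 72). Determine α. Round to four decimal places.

Indifference: 156^α · 28^(1−α) = 40^α · 72^(1−α).
Rearrange to (156/40)^α = (72/28)^(1−α) and take logs: α·1.3609766 = (1−α)·0.9444616.
With A = 1.3609766 and B = 0.9444616: α·A = (1−α)·B, so α = B/(A+B) = 0.9444616/2.3054382 ≈ 0.4097.

α ≈ 0.4097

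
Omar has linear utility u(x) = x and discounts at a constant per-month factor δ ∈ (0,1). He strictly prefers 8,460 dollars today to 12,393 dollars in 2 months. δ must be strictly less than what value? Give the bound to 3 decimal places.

The preference means 8460 > δ^2·12393.
Hence δ^2 < 8460/12393 = 0.68264, and x ↦ x^(1/2) is increasing on (0,∞).
δ < (8460/12393)^(1/2) ≈ 0.826.

δ < 0.826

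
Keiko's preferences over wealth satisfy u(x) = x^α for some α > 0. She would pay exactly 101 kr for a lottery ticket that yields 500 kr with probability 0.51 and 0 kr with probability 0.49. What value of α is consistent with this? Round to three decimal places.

EU(lottery) = 0.51·500^α + 0.49·0 = 0.51·500^α.
Indifference: 101^α = 0.51·500^α, so (101/500)^α = 0.51.
Taking logs: α·ln(101/500) = ln(0.51), so α = -0.673345 / -1.599488 ≈ 0.421.

α ≈ 0.421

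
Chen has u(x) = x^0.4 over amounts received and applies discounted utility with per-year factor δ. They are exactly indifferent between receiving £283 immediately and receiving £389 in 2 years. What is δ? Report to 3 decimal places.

The payoff in 2 years is discounted by δ^2, so u(283) = δ^2·u(389) and δ^2 = u(283)/u(389).
With u(x) = x^0.4: δ^2 = 283^0.4/389^0.4 = (283/389)^0.4 = 0.88051.
Hence δ = (0.88051)^(1/2) = 0.93836.

δ ≈ 0.938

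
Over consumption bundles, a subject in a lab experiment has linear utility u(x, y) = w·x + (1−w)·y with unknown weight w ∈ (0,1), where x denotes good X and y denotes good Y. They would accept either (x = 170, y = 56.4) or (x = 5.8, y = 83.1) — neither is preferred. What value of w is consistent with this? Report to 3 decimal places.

w = 0.140

Indifference: w·170 + (1−w)·56.4 = w·5.8 + (1−w)·83.1.
Rearranging, 164.2·w − 26.7·(1−w) = 0.
The marginal rate of substitution is 26.7/164.2, so w = 26.7/(164.2+26.7) = 0.140.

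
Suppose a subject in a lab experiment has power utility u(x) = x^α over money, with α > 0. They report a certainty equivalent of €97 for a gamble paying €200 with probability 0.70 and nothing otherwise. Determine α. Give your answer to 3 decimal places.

α ≈ 0.493

The lottery's expected utility is 0.70·u(200) + 0.30·u(0) = 0.70·200^α (since u(0) = 0 for α > 0).
Equating: 97^α = 0.70·200^α, i.e. 0.4850^α = 0.70.
Taking logs: α·ln(97/200) = ln(0.70), so α = -0.356675 / -0.723606 ≈ 0.493.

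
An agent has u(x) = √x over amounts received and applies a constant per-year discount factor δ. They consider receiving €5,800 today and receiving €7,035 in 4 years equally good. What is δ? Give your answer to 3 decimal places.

Indifference means u(5800) = δ^4 · u(7035), so δ^4 = u(5800)/u(7035).
Since u(x) = √x, δ^4 = √(5800/7035) = 0.90799.
Hence δ = (0.90799)^(1/4) = 0.97616.

δ ≈ 0.976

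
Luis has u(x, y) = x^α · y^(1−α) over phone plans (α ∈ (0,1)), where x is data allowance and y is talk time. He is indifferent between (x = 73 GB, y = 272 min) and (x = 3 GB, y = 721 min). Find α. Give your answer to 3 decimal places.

α ≈ 0.234

The Cobb–Douglas utilities coincide, so 73^α·272^(1−α) = 3^α·721^(1−α).
Taking logs: α·ln 73 + (1−α)·ln 272 = α·ln 3 + (1−α)·ln 721, i.e. α·3.191847 = (1−α)·0.974837.
So α/(1−α) = (0.974837)/(3.191847) = 0.305415, and α = 0.305415/1.305415 ≈ 0.234.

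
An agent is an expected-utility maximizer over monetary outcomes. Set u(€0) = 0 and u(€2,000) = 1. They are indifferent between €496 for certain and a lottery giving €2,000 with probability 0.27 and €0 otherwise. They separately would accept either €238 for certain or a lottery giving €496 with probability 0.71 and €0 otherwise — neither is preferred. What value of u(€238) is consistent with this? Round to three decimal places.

The first gamble pins u(€496): it must equal 0.27·1 + 0.73·0 = 0.27.
Then u(€238) = 0.71·u(€496) + 0.29·u(€0) = 0.71·0.27 + 0.29·0.00 = 0.1917.

0.192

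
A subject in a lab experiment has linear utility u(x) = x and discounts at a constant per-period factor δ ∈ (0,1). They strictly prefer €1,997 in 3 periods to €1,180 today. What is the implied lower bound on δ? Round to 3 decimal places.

δ > 0.839

Under u(x) = x this choice says 1180 < δ^3·1997.
Hence δ^3 > 1180/1997 = 0.59089, and x ↦ x^(1/3) is increasing on (0,∞).
δ > 0.59089^(1/3) = 0.839.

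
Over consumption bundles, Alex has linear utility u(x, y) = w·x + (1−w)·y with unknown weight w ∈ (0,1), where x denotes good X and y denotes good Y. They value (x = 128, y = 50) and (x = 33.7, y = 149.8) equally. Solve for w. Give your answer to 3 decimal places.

Equating utilities: w·128 + (1−w)·50 = w·33.7 + (1−w)·149.8.
Rearranging, 94.3·w − 99.8·(1−w) = 0.
So w/(1−w) = 99.8/94.3 = 1.0583, giving w = 99.8/(94.3+99.8) = 0.514.

w = 0.514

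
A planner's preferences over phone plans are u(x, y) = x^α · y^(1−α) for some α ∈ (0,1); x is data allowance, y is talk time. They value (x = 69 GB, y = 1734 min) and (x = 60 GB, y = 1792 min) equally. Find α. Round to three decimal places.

The Cobb–Douglas utilities coincide, so 69^α·1734^(1−α) = 60^α·1792^(1−α).
Taking logs: α·ln 69 + (1−α)·ln 1734 = α·ln 60 + (1−α)·ln 1792, i.e. α·0.139762 = (1−α)·0.032901.
Thus α·(0.172663) = 0.032901, so α = 0.032901/0.172663 ≈ 0.191.

α ≈ 0.191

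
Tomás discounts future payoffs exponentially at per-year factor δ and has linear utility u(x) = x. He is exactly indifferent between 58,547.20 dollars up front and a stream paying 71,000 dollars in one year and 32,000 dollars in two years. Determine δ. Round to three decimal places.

Present value of the stream is 71000·δ + 32000·δ². Indifference gives 71000δ + 32000δ² = 58547.20.
So 32000δ² + 71000δ − 58547.20 = 0.
The positive root is δ = [−71000 + √(71000² + 4·32000·58547.20)] / (2·32000) = (−71000 + 111960.000)/64000 ≈ 0.640.

δ ≈ 0.640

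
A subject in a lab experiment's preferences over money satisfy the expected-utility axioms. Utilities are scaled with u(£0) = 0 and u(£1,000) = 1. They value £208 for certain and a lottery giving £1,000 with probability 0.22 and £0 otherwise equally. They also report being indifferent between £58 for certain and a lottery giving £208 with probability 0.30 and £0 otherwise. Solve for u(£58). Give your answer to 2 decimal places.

From the first indifference, u(£208) = 0.22·u(£1,000) + 0.78·u(£0) = 0.22·1 + 0.78·0 = 0.22.
Then u(£58) = 0.30·u(£208) + 0.70·u(£0) = 0.30·0.22 + 0.70·0.00 = 0.0660.

0.07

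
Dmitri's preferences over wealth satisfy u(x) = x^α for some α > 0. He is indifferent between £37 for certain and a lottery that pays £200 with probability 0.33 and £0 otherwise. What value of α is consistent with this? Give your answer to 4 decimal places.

α ≈ 0.6570

EU(lottery) = 0.33·200^α + 0.67·0 = 0.33·200^α.
Equating: 37^α = 0.33·200^α, i.e. 0.1850^α = 0.33.
Taking logs: α·ln(37/200) = ln(0.33), so α = -1.1086626 / -1.6873995 ≈ 0.6570.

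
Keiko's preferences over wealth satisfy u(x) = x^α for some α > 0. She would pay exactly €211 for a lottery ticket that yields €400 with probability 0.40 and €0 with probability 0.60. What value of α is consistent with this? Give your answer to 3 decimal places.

The lottery's expected utility is 0.40·u(400) + 0.60·u(0) = 0.40·400^α (since u(0) = 0 for α > 0).
Indifference: 211^α = 0.40·400^α, so (211/400)^α = 0.40.
Taking logs: α·ln(211/400) = ln(0.40), so α = -0.916291 / -0.639606 ≈ 1.433.

α ≈ 1.433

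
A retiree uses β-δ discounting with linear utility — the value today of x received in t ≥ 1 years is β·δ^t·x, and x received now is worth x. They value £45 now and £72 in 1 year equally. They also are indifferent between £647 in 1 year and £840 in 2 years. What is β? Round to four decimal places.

β ≈ 0.8114

From the later pair, β·δ^1·647 = β·δ^2·840; dividing through, δ = 647/840 = 0.77024.
Now use the now-vs-future pair: 45 = β·δ·72 gives β = 45/(0.77024·72) ≈ 0.8114.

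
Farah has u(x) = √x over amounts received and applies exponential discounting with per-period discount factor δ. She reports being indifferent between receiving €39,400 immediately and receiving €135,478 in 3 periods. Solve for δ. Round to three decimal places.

δ ≈ 0.814

Indifference means u(39400) = δ^3 · u(135478), so δ^3 = u(39400)/u(135478).
With u(x) = √x: δ^3 = √39400/√135478 = √(39400/135478) = 0.53928.
So δ = 0.53928^(1/3) ≈ 0.814.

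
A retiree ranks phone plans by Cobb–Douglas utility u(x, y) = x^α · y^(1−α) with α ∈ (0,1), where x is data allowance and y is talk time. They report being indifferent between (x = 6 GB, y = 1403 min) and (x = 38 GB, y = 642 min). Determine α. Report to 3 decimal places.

Indifference: 6^α · 1403^(1−α) = 38^α · 642^(1−α).
Rearrange to (6/38)^α = (642/1403)^(1−α) and take logs: α·-1.845827 = (1−α)·-0.781780.
So α/(1−α) = (-0.781780)/(-1.845827) = 0.423539, and α = 0.423539/1.423539 ≈ 0.298.

α ≈ 0.298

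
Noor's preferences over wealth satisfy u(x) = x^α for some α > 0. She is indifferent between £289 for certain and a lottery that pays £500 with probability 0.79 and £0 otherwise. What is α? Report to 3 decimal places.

Since u(0) = 0, the lottery's EU is 0.79·500^α.
Equating: 289^α = 0.79·500^α, i.e. 0.5780^α = 0.79.
Taking logs: α·ln(289/500) = ln(0.79), so α = -0.235722 / -0.548181 ≈ 0.430.

α ≈ 0.430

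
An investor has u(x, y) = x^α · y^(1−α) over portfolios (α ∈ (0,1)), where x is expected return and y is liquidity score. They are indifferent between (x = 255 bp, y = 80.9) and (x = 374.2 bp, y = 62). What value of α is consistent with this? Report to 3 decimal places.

The Cobb–Douglas utilities coincide, so 255^α·80.9^(1−α) = 374.2^α·62^(1−α).
Rearrange to (255/374.2)^α = (62/80.9)^(1−α) and take logs: α·-0.383527 = (1−α)·-0.266079.
So α/(1−α) = (-0.266079)/(-0.383527) = 0.693769, and α = 0.693769/1.693769 ≈ 0.410.

α ≈ 0.410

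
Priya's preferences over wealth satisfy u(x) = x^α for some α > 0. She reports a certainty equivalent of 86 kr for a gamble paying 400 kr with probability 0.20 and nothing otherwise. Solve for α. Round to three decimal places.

α ≈ 1.047

The lottery's expected utility is 0.20·u(400) + 0.80·u(0) = 0.20·400^α (since u(0) = 0 for α > 0).
Indifference: 86^α = 0.20·400^α, so (86/400)^α = 0.20.
α = ln(0.20) / ln(86/400) = -1.609438/-1.537117 ≈ 1.047.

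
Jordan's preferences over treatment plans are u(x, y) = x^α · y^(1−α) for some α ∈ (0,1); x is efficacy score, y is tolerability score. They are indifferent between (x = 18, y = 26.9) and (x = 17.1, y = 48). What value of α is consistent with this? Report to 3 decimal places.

α ≈ 0.919

The Cobb–Douglas utilities coincide, so 18^α·26.9^(1−α) = 17.1^α·48^(1−α).
(18/17.1)^α = (48/26.9)^(1−α); take logs: α·ln(18/17.1) = (1−α)·ln(48/26.9), i.e. α·0.051293 = (1−α)·0.579075.
With A = 0.051293 and B = 0.579075: α·A = (1−α)·B, so α = B/(A+B) = 0.579075/0.630368 ≈ 0.919.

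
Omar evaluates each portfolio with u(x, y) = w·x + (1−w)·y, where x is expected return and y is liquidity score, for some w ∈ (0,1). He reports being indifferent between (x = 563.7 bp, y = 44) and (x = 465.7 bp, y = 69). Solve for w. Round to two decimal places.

Indifference: w·563.7 + (1−w)·44 = w·465.7 + (1−w)·69.
w·(563.7−465.7) = (1−w)·(69−44), i.e. w·98 = (1−w)·25.
The marginal rate of substitution is 25/98, so w = 25/(98+25) = 0.20.

w = 0.20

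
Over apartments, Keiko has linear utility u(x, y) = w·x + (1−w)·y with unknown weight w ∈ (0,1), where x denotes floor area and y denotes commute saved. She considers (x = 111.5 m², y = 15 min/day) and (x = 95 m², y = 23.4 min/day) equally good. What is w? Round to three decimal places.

Equating utilities: w·111.5 + (1−w)·15 = w·95 + (1−w)·23.4.
Rearranging, 16.5·w − 8.4·(1−w) = 0.
The marginal rate of substitution is 8.4/16.5, so w = 8.4/(16.5+8.4) = 0.337.

w = 0.337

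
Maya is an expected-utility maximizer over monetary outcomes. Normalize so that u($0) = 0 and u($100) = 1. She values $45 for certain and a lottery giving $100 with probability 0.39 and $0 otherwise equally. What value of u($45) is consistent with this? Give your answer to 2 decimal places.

u($45) equals the lottery's expected utility: 0.39·1 + 0.61·0 = 0.39.

0.39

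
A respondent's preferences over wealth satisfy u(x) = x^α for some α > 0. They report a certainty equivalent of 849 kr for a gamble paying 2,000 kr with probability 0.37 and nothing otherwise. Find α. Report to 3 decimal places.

EU(lottery) = 0.37·2000^α + 0.63·0 = 0.37·2000^α.
Indifference: 849^α = 0.37·2000^α, so (849/2000)^α = 0.37.
α = ln(0.37) / ln(849/2000) = -0.994252/-0.856843 ≈ 1.160.

α ≈ 1.160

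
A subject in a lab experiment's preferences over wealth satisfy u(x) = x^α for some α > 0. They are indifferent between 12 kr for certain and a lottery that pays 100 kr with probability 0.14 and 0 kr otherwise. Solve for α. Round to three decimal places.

EU(lottery) = 0.14·100^α + 0.86·0 = 0.14·100^α.
Equating: 12^α = 0.14·100^α, i.e. 0.1200^α = 0.14.
Take logs: α = ln 0.14 / ln(12/100) ≈ 0.92730.

α ≈ 0.927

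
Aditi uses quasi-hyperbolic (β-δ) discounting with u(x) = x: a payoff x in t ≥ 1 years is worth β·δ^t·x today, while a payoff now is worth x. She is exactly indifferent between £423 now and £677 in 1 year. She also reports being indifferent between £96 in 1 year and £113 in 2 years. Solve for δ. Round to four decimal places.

δ ≈ 0.8496

From the later pair, β·δ^1·96 = β·δ^2·113; dividing through, δ = 96/113 = 0.84956.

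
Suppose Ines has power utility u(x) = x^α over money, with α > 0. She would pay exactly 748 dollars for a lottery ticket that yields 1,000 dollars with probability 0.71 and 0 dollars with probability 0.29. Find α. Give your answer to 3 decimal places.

EU(lottery) = 0.71·1000^α + 0.29·0 = 0.71·1000^α.
Setting u(748) equal to that: 748^α = 0.71·1000^α ⇒ (748/1000)^α = 0.71.
Take logs: α = ln 0.71 / ln(748/1000) ≈ 1.17957.

α ≈ 1.180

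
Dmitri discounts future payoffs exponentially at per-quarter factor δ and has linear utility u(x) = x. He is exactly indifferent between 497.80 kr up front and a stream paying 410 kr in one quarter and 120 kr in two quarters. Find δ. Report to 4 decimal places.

The stream is worth 410δ + 120δ² today, so 410δ + 120δ² = 497.80.
That is, 120δ² + 410δ − 497.80 = 0, a quadratic in δ.
The positive root is δ = [−410 + √(410² + 4·120·497.80)] / (2·120) = (−410 + 638.000)/240 ≈ 0.9500.

δ ≈ 0.9500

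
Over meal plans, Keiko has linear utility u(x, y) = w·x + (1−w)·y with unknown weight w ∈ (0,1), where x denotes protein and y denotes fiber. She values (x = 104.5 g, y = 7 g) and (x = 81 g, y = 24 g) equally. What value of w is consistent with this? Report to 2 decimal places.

w = 0.42

Equating utilities: w·104.5 + (1−w)·7 = w·81 + (1−w)·24.
w·(104.5−81) = (1−w)·(24−7), i.e. w·23.5 = (1−w)·17.
So w/(1−w) = 17/23.5 = 0.7234, giving w = 17/(23.5+17) = 0.42.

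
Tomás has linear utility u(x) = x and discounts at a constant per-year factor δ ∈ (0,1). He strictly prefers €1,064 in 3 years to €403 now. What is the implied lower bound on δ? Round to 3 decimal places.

Comparing present values: 403 < δ^3·1064.
So δ^3 > 403/1064 = 0.37876; taking the cube root of both positive sides preserves the inequality.
δ > (403/1064)^(1/3) ≈ 0.724.

δ > 0.724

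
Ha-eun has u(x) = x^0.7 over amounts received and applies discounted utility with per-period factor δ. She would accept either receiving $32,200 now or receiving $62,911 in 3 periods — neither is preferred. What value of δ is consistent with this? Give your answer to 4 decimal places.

The payoff in 3 periods is discounted by δ^3, so u(32200) = δ^3·u(62911) and δ^3 = u(32200)/u(62911).
Since u(x) = x^0.7, δ^3 = (32200/62911)^0.7 = 0.51183^0.7 = 0.62574.
Hence δ = (0.62574)^(1/3) = 0.855323.

δ ≈ 0.8553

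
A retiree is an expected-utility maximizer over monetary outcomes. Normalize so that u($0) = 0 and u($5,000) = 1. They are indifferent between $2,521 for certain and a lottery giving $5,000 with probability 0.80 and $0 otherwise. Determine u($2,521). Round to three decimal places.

The indifference gives u($2,521) = 0.80·u($5,000) + 0.20·u($0) = 0.80·1 + 0.20·0 = 0.80.

0.800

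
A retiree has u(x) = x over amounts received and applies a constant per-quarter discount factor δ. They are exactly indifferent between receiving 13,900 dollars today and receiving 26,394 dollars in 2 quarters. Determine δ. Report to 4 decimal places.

Indifference means u(13900) = δ^2 · u(26394), so δ^2 = u(13900)/u(26394).
With u(x) = x: δ^2 = 13900/26394 = 0.52663.
Hence δ = (0.52663)^(1/2) = 0.725696.

δ ≈ 0.7257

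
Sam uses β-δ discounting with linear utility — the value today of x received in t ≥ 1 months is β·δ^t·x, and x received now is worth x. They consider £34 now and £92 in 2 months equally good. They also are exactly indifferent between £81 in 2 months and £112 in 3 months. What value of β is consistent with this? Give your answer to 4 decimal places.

β ≈ 0.7066

The second indifference involves only future payoffs, so β cancels: β·δ^2·81 = β·δ^3·112, giving δ = 81/112 = 0.72321.
Substituting δ into 34 = β·δ^2·92: β = 34/(48.120) ≈ 0.7066.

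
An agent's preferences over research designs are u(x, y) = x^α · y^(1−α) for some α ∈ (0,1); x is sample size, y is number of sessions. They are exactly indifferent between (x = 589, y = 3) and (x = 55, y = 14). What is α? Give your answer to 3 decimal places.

α ≈ 0.394

The Cobb–Douglas utilities coincide, so 589^α·3^(1−α) = 55^α·14^(1−α).
Taking logs: α·ln 589 + (1−α)·ln 3 = α·ln 55 + (1−α)·ln 14, i.e. α·2.371093 = (1−α)·1.540445.
Thus α·(3.911538) = 1.540445, so α = 1.540445/3.911538 ≈ 0.394.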